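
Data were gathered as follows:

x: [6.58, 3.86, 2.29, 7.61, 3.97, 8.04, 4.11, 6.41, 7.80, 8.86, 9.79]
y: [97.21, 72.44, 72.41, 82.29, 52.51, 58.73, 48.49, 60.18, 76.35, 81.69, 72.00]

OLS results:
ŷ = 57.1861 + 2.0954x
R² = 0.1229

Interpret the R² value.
About 12.29% of the variability in y is accounted for by the regression on x (R² = 0.1229) — a weak linear fit.

The coefficient of determination R² is the fraction of the total variation in y that the fitted line accounts for.

Here R² = 0.1229:
- Explained: 12.29% of the variation in y
- Unexplained (residual): 100% − 12.29% = 87.71%
- Rule of thumb (below 0.3 weak; 0.3 to below 0.7 moderate; 0.7 and above strong) → weak

Equivalently, for simple linear regression R² = r², so |r| = √0.1229 ≈ 0.3506.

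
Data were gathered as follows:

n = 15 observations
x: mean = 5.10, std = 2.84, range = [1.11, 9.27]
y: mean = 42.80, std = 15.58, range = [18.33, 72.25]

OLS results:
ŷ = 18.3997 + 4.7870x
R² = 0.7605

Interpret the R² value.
The model explains 76.05% of the variance in y (R² = 0.7605), leaving 23.95% unexplained; the fit is strong.

R² (coefficient of determination) measures the proportion of variance in y explained by the regression model.

Here R² = 0.7605:
- Explained: 76.05% of the variation in y
- Unexplained (residual): 100% − 76.05% = 23.95%
- Rule of thumb (below 0.3 weak; 0.3 to below 0.7 moderate; 0.7 and above strong) → strong

Calculation: R² = 1 − (SS_res / SS_tot), where SS_res is the sum of squared residuals and SS_tot the total sum of squares.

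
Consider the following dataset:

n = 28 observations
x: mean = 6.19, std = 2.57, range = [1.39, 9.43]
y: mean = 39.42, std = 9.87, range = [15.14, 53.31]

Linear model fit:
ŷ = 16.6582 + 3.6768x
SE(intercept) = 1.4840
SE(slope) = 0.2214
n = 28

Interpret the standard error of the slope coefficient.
SE(slope) = 0.2214 measures the uncertainty in the estimated slope. The coefficient is estimated precisely (SE/|β̂₁| = 6.0%).

What SE measures:
- The standard error quantifies the sampling variability of the coefficient estimate
- It is the estimated standard deviation of β̂₁ across hypothetical repeated samples of the same size
- Smaller SE → more precise estimate

Relative precision:
- SE / |β̂₁| = 0.2214 / 3.6768 = 6.0%
- Rule of thumb (under 20%: precise; 20% to under 50%: moderately precise; 50% or more: imprecise) → precise

Link to interval estimation: a confidence interval for β₁ is β̂₁ ± t* × 0.2214, so SE sets the half-width per unit of t*.

What drives SE(β̂₁): wider spread of x values → smaller SE; more residual scatter → larger SE; larger n (here n = 28) → smaller SE.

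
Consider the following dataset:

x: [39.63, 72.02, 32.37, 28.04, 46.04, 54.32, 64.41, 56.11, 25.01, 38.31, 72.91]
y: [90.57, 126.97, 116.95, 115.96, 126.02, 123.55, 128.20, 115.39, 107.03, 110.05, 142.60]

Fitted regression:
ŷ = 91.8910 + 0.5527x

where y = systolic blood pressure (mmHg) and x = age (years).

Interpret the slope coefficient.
For each additional year of age, predicted blood pressure increases by approximately 0.5527 mmHg.

The slope coefficient β₁ = 0.5527 represents the marginal effect of age on blood pressure.

Interpretation:
- Age up by 1 year → predicted blood pressure increases by 0.5527 mmHg
- The effect is assumed constant over the observed range of x (linearity)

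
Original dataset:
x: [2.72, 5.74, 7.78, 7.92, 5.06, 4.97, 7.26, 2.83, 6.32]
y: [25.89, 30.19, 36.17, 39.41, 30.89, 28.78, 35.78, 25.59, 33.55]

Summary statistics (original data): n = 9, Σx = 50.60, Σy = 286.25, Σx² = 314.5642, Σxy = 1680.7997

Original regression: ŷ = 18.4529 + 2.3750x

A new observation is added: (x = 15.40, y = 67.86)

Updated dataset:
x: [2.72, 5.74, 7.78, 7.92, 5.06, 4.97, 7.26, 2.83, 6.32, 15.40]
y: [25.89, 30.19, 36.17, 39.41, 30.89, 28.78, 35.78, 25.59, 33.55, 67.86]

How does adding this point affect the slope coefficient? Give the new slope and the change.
New slope β₁ = 3.3474 versus 2.3750 before: a change of +0.9724 (+40.9%).

The new point has HIGH LEVERAGE: x = 15.40 is far from the original mean x̄ = 50.60/9 ≈ 5.62 (original range [2.72, 7.92]).

Step 1: Update the sums with the new point (n goes from 9 to 10)
Σx  = 50.60 + 15.40 = 66.00
Σy  = 286.25 + 67.86 = 354.11
Σx² = 314.5642 + 15.40² = 314.5642 + 237.1600 = 551.7242
Σxy = 1680.7997 + 15.40×67.86 = 1680.7997 + 1045.0440 = 2725.8437

Step 2: Recompute the slope with b₁ = (nΣxy − ΣxΣy) / (nΣx² − (Σx)²)
Numerator   = 10×2725.8437 − 66.00×354.11 = 27258.4370 − 23371.2600 = 3887.1770
Denominator = 10×551.7242 − 66.00² = 5517.2420 − 4356.0000 = 1161.2420
b₁(new) = 3887.1770 / 1161.2420 = 3.3474

(Same formula on the original sums: (9×1680.7997 − 50.60×286.25) / (9×314.5642 − 50.60²) = 642.9473 / 270.7178 = 2.3750, matching the given fit.)

Step 3: Change in slope
Δβ₁ = 3.3474 − 2.3750 = +0.9724
Relative change = +0.9724 / 2.3750 × 100% = +40.9%
→ the slope increases when the point is added.

Because the point sits above the extension of the original line at a high-leverage x, it tilts the fit up.
In practice: examine leverage (hᵢ) and Cook's distance rather than deleting it automatically; refit with and without it and report both if conclusions differ.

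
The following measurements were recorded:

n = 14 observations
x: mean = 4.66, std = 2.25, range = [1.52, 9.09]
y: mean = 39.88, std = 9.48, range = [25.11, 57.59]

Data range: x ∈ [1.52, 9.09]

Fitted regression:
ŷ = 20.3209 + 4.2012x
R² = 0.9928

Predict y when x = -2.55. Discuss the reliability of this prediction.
The equation gives ŷ = 9.6078; however x = -2.55 is 4.07 units below the observed range, so this extrapolated value should not be trusted.

Prediction calculation:
ŷ = 20.3209 + 4.2012 × (-2.55)
ŷ = 9.6078

Reliability:
- Data range: x ∈ [1.52, 9.09]
- Prediction point: x = -2.55 is 4.07 units below the observed range → this is EXTRAPOLATION, not interpolation

Why that matters here:
- Real relationships often flatten, saturate, or turn nonlinear at extremes
- There are no observations near this x to validate the fitted line there

The R² = 0.9928 only validates the fit within [1.52, 9.09]; treat ŷ = 9.6078 with caution.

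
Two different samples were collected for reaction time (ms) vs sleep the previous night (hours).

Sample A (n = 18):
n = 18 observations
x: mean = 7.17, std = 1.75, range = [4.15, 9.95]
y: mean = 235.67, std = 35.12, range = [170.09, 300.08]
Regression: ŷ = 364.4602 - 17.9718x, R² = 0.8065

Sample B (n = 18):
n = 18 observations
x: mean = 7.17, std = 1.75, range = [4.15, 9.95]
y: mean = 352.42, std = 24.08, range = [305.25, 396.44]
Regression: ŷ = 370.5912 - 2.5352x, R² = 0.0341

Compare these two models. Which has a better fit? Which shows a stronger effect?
Model A has the better fit (R² = 0.8065 vs 0.0341). Model A shows the stronger effect (|β₁| = 17.9718 vs 2.5352).

Model Comparison:

Which explains more variance? (R²)
- Model A: R² = 0.8065 → 80.65% of variance in reaction time explained
- Model B: R² = 0.0341 → 3.41% of variance in reaction time explained
- 0.8065 > 0.0341 → Model A has the better fit

Strength of effect — compare |β₁|:
- Model A: β₁ = -17.9718 → predicted reaction time falls 17.9718 ms per additional hour of sleep
- Model B: β₁ = -2.5352 → predicted reaction time falls 2.5352 ms per additional hour of sleep
- |-17.9718| > |-2.5352| → Model A shows the stronger marginal effect

Note: A steeper slope doesn't make a better model if the scatter around the line is large.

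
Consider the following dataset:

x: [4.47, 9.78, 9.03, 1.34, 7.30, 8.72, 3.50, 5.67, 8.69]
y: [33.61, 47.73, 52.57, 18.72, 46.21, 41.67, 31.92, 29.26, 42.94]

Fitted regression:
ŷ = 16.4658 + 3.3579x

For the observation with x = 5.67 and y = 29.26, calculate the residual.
Residual = -6.2451

The residual is the difference between the actual value and the predicted value:

Residual = y - ŷ

Step 1: Calculate predicted value
ŷ = 16.4658 + 3.3579 × 5.67
ŷ = 35.5051

Step 2: Calculate residual
Residual = 29.26 - 35.5051
Residual = -6.2451

The residual is negative, so the observed y = 29.26 sits below the regression line (the line overestimates it by 6.2451).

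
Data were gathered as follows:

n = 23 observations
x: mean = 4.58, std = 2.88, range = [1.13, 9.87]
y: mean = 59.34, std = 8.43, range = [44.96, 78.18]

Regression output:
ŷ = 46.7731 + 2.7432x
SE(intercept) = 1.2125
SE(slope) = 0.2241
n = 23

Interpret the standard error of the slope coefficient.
SE(slope) = 0.2241 measures the uncertainty in the estimated slope. The coefficient is estimated precisely (SE/|β̂₁| = 8.2%).

What SE measures:
- The standard error quantifies the sampling variability of the coefficient estimate
- It is the estimated standard deviation of β̂₁ across hypothetical repeated samples of the same size
- Smaller SE → more precise estimate

Relative precision:
- SE / |β̂₁| = 0.2241 / 2.7432 = 8.2%
- Rule of thumb (under 20%: precise; 20% to under 50%: moderately precise; 50% or more: imprecise) → precise

Link to interval estimation: a confidence interval for β₁ is β̂₁ ± t* × 0.2241, so SE sets the half-width per unit of t*.

What drives SE(β̂₁): larger n (here n = 23) → smaller SE; more residual scatter → larger SE.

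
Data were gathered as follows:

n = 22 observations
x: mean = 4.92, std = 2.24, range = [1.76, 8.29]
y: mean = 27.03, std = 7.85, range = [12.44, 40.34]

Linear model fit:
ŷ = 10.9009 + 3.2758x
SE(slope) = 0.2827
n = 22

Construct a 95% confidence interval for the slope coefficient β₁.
The 95% CI for β₁ is (2.6861, 3.8655)

Confidence interval for the slope:

The 95% CI for β₁ is: β̂₁ ± t*(α/2, n-2) × SE(β̂₁)

Step 1: Find critical t-value
- Confidence level = 0.95
- Degrees of freedom = n - 2 = 22 - 2 = 20
- t*(α/2, 20) = 2.0860

Step 2: Calculate margin of error
Margin = 2.0860 × 0.2827 = 0.5897

Step 3: Construct interval
CI = 3.2758 ± 0.5897
CI = (2.6861, 3.8655)

Interpretation: We are 95% confident that the true slope β₁ lies between 2.6861 and 3.8655.
Both endpoints are positive, so the data support a genuinely positive slope at this confidence level.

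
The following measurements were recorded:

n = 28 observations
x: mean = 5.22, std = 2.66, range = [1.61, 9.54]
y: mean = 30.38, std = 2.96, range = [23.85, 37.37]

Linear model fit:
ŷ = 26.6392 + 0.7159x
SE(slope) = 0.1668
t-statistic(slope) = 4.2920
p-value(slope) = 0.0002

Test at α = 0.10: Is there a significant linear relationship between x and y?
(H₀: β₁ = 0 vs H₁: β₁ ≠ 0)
Reject H₀: p-value = 0.0002 < α = 0.10. The linear relationship is significant at the 10% level.

Hypothesis test for the slope coefficient:

H₀: β₁ = 0 (no linear relationship)
H₁: β₁ ≠ 0 (linear relationship exists)

Test statistic: t = β̂₁ / SE(β̂₁) = 0.7159 / 0.1668 = 4.2920

The p-value (0.0002) is the probability, under H₀, of a t-statistic at least as extreme as |t| = 4.2920 (two-sided, df = n − 2 = 26).

Decision rule: reject H₀ if p-value < α.
p-value = 0.0002 < α = 0.10 → reject H₀.

There is sufficient evidence at the 10% significance level to conclude that a linear relationship exists between x and y.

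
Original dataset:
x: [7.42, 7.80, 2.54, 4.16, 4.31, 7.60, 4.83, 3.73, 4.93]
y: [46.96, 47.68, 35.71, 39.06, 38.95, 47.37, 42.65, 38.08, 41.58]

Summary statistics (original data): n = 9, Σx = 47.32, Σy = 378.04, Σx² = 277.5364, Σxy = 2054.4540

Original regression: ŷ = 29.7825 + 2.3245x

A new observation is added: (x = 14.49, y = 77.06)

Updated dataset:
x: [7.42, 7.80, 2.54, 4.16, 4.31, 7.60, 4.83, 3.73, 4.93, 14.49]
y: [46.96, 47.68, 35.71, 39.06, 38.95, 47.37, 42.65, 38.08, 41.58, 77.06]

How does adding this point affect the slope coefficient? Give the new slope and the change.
New slope β₁ = 3.3958 versus 2.3245 before: a change of +1.0713 (+46.1%).

x = 14.49 lies well outside the original x-range [2.54, 7.80] (x̄ ≈ 5.26), so this observation has high leverage and can move the slope substantially.

Step 1: Update the sums with the new point (n goes from 9 to 10)
Σx  = 47.32 + 14.49 = 61.81
Σy  = 378.04 + 77.06 = 455.10
Σx² = 277.5364 + 14.49² = 277.5364 + 209.9601 = 487.4965
Σxy = 2054.4540 + 14.49×77.06 = 2054.4540 + 1116.5994 = 3171.0534

Step 2: Recompute the slope with b₁ = (nΣxy − ΣxΣy) / (nΣx² − (Σx)²)
Numerator   = 10×3171.0534 − 61.81×455.10 = 31710.5340 − 28129.7310 = 3580.8030
Denominator = 10×487.4965 − 61.81² = 4874.9650 − 3820.4761 = 1054.4889
b₁(new) = 3580.8030 / 1054.4889 = 3.3958

(Same formula on the original sums: (9×2054.4540 − 47.32×378.04) / (9×277.5364 − 47.32²) = 601.2332 / 258.6452 = 2.3245, matching the given fit.)

Step 3: Change in slope
Δβ₁ = 3.3958 − 2.3245 = +1.0713
Relative change = +1.0713 / 2.3245 × 100% = +46.1%
→ the slope increases when the point is added.

A high-leverage point only changes the slope if it is off the original line; here y = 77.06 is above the original trend, so the slope increases.
In practice: investigate whether it comes from the same population as the rest of the sample; refit with and without it and report both if conclusions differ.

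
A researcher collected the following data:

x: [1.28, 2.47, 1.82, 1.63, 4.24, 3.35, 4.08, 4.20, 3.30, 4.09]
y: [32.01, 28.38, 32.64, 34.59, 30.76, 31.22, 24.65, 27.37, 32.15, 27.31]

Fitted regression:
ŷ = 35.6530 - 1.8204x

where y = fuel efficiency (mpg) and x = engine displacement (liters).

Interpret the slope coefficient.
For each additional liter of engine displacement, predicted fuel efficiency decreases by approximately 1.8204 mpg.

The slope β₁ = -1.8204 gives the rate at which the fitted fuel efficiency changes with engine displacement.

Interpretation:
- Engine displacement up by 1 liter → predicted fuel efficiency decreases by 1.8204 mpg
- This is a linear approximation: the same per-unit change is assumed across the whole observed x range

The intercept β₀ = 35.6530 is the predicted fuel efficiency when engine displacement = 0; since the smallest observed x is 1.28, this is an extrapolation and mainly anchors the line.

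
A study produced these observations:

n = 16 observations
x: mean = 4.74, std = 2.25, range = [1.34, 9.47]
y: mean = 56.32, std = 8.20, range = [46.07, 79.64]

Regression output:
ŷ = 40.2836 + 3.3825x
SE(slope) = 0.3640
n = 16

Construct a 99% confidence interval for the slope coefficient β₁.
The 99% CI for β₁ is (2.2989, 4.4661)

Confidence interval for the slope:

The 99% CI for β₁ is: β̂₁ ± t*(α/2, n-2) × SE(β̂₁)

Step 1: Find critical t-value
- Confidence level = 0.99
- Degrees of freedom = n - 2 = 16 - 2 = 14
- t*(α/2, 14) = 2.9768

Step 2: Calculate margin of error
Margin = 2.9768 × 0.3640 = 1.0836

Step 3: Construct interval
CI = 3.3825 ± 1.0836
CI = (2.2989, 4.4661)

Interpretation: each one-unit increase in x is associated with a change in mean y of between 2.2989 and 4.4661, with 99% confidence.
The interval does not include 0, suggesting a significant linear relationship.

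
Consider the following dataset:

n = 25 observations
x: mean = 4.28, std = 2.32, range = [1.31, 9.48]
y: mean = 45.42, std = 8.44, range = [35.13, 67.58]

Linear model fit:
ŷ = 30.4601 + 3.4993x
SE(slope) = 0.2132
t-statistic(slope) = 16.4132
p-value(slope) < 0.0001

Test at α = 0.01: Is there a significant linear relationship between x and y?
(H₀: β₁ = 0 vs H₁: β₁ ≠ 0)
Since p-value < 0.0001 < α = 0.01, reject H₀ — the slope is significantly different from 0.

Hypothesis test for the slope coefficient:

H₀: β₁ = 0 (no linear relationship)
H₁: β₁ ≠ 0 (linear relationship exists)

Test statistic: t = β̂₁ / SE(β̂₁) = 3.4993 / 0.2132 = 16.4132

With df = 23, the two-sided p-value for |t| = 16.4132 is <0.0001.

Decision rule: reject H₀ if p-value < α.
p-value < 0.0001 < α = 0.01 → reject H₀.

Conclusion: the linear association between x and y is significant at the 1% level.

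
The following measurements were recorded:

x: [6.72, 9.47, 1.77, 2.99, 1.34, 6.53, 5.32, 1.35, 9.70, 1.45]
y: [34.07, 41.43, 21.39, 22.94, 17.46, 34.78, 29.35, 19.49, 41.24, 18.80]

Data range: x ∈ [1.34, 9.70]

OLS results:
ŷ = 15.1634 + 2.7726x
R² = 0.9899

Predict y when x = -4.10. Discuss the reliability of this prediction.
ŷ = 3.7957, but this is extrapolation (below the data range [1.34, 9.70]) and may be unreliable.

Prediction calculation:
ŷ = 15.1634 + 2.7726 × (-4.10)
ŷ = 3.7957

Reliability:
- Data range: x ∈ [1.34, 9.70]
- Prediction point: x = -4.10 is 5.44 units below the observed range → this is EXTRAPOLATION, not interpolation

Why that matters here:
- R² describes fit only over the sampled x values; it says nothing about behaviour beyond them
- There are no observations near this x to validate the fitted line there

Report the number if required, but flag clearly that it is an extrapolation.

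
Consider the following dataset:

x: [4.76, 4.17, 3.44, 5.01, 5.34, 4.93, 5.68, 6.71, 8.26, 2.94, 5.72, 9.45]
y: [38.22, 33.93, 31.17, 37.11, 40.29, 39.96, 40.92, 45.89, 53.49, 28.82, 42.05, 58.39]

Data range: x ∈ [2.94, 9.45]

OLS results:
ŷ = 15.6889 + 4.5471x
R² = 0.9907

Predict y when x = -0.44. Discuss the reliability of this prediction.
ŷ = 13.6882, but this is extrapolation (below the data range [2.94, 9.45]) and may be unreliable.

Prediction calculation:
ŷ = 15.6889 + 4.5471 × (-0.44)
ŷ = 13.6882

Reliability:
- Data range: x ∈ [2.94, 9.45]
- Prediction point: x = -0.44 is 3.38 units below the observed range → this is EXTRAPOLATION, not interpolation

Why that matters here:
- There are no observations near this x to validate the fitted line there
- The linear relationship may not hold outside the observed range
- The standard error of prediction grows with (x − x̄)², and x = -0.44 is far from x̄ = 5.53

The R² = 0.9907 only validates the fit within [2.94, 9.45]; treat ŷ = 13.6882 with caution.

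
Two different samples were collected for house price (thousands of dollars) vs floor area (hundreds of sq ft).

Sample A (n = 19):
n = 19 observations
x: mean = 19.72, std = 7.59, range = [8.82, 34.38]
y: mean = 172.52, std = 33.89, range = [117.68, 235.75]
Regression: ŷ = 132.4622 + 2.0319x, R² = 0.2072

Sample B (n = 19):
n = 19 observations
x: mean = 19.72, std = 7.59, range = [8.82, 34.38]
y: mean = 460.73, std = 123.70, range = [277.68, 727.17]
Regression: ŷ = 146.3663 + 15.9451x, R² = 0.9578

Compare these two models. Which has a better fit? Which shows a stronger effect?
Model B has the better fit (R² = 0.9578 vs 0.2072). Model B shows the stronger effect (|β₁| = 15.9451 vs 2.0319).

Model Comparison:

Goodness of fit (R²):
- Model A: R² = 0.2072 → 20.72% of variance in house price explained
- Model B: R² = 0.9578 → 95.78% of variance in house price explained
- 0.9578 > 0.2072 → Model B has the better fit

Which has the larger per-hundred sq ft effect? (|β₁|)
- Model A: β₁ = 2.0319 → predicted house price rises 2.0319 thousand dollars per additional hundred sq ft of floor area
- Model B: β₁ = 15.9451 → predicted house price rises 15.9451 thousand dollars per additional hundred sq ft of floor area
- |2.0319| < |15.9451| → Model B shows the stronger marginal effect

Notes:
- A steeper slope doesn't make a better model if the scatter around the line is large.
- The two samples could reflect different populations, time periods, or measurement quality.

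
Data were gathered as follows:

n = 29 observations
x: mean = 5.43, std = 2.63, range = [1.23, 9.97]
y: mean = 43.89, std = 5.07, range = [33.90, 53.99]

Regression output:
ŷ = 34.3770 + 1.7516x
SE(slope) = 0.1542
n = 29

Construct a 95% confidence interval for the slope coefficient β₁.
The 95% CI for β₁ is (1.4352, 2.0680)

Confidence interval for the slope:

The 95% CI for β₁ is: β̂₁ ± t*(α/2, n-2) × SE(β̂₁)

Step 1: Find critical t-value
- Confidence level = 0.95
- Degrees of freedom = n - 2 = 29 - 2 = 27
- t*(α/2, 27) = 2.0518

Step 2: Calculate margin of error
Margin = 2.0518 × 0.1542 = 0.3164

Step 3: Construct interval
CI = 1.7516 ± 0.3164
CI = (1.4352, 2.0680)

Interpretation: each one-unit increase in x is associated with a change in mean y of between 1.4352 and 2.0680, with 95% confidence.
Both endpoints are positive, so the data support a genuinely positive slope at this confidence level.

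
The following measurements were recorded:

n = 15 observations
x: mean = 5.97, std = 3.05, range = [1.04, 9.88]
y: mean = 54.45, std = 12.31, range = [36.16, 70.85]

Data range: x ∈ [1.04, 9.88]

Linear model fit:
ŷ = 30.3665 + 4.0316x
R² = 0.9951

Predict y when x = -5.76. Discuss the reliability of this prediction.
The equation gives ŷ = 7.1445; however x = -5.76 is 6.80 units below the observed range, so this extrapolated value should not be trusted.

Prediction calculation:
ŷ = 30.3665 + 4.0316 × (-5.76)
ŷ = 7.1445

Reliability:
- Data range: x ∈ [1.04, 9.88]
- Prediction point: x = -5.76 is 6.80 units below the observed range → this is EXTRAPOLATION, not interpolation

Why that matters here:
- There are no observations near this x to validate the fitted line there
- The linear relationship may not hold outside the observed range

The R² = 0.9951 only validates the fit within [1.04, 9.88]; treat ŷ = 7.1445 with caution.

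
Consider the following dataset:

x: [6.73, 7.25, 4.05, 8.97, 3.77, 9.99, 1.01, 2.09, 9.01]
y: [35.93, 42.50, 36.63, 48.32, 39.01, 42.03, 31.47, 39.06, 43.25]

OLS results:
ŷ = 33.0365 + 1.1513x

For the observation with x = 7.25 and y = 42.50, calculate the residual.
Residual = 1.1166

The residual is the difference between the actual value and the predicted value:

Residual = y - ŷ

Step 1: Calculate predicted value
ŷ = 33.0365 + 1.1513 × 7.25
ŷ = 41.3834

Step 2: Calculate residual
Residual = 42.50 - 41.3834
Residual = 1.1166

Sign check: y > ŷ, so the point is above the line and the fit underestimates here.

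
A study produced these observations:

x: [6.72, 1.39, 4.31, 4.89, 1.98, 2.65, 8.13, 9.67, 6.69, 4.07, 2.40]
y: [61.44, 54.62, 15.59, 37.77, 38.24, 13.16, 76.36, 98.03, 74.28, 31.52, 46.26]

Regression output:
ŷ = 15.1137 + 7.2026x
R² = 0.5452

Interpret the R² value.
R² = 0.5452 means 54.52% of the variation in y is explained by the linear relationship with x. This indicates a moderate fit.

The coefficient of determination R² is the fraction of the total variation in y that the fitted line accounts for.

Here R² = 0.5452:
- Explained: 54.52% of the variation in y
- Unexplained (residual): 100% − 54.52% = 45.48%
- Rule of thumb (below 0.3 weak; 0.3 to below 0.7 moderate; 0.7 and above strong) → moderate

Equivalently, for simple linear regression R² = r², so |r| = √0.5452 ≈ 0.7384.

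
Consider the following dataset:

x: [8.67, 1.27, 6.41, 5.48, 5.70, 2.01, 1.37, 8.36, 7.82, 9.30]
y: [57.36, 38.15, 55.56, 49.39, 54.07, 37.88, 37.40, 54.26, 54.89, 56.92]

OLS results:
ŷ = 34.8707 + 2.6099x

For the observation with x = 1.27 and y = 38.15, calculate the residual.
Residual = -0.0353

The residual is the difference between the actual value and the predicted value:

Residual = y - ŷ

Step 1: Calculate predicted value
ŷ = 34.8707 + 2.6099 × 1.27
ŷ = 38.1853

Step 2: Calculate residual
Residual = 38.15 - 38.1853
Residual = -0.0353

Interpretation: the model overestimates the actual value by 0.0353 at this point (negative residual → observation lies below the fitted line).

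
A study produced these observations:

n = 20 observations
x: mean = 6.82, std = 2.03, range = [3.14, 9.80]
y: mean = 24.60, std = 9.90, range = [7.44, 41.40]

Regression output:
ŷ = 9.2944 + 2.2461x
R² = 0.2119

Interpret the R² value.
The model explains 21.19% of the variance in y (R² = 0.2119), leaving 78.81% unexplained; the fit is weak.

The coefficient of determination R² is the fraction of the total variation in y that the fitted line accounts for.

Here R² = 0.2119:
- Explained: 21.19% of the variation in y
- Unexplained (residual): 100% − 21.19% = 78.81%
- Rule of thumb (below 0.3 weak; 0.3 to below 0.7 moderate; 0.7 and above strong) → weak

Calculation: R² = 1 − (SS_res / SS_tot), where SS_res is the sum of squared residuals and SS_tot the total sum of squares.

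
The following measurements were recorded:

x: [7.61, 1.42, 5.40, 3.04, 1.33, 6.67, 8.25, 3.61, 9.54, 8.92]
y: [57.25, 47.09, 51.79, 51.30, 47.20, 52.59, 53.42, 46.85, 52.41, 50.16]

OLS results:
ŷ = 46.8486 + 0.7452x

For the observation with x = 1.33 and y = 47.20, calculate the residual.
Residual = -0.6397

The residual is the difference between the actual value and the predicted value:

Residual = y - ŷ

Step 1: Calculate predicted value
ŷ = 46.8486 + 0.7452 × 1.33
ŷ = 47.8397

Step 2: Calculate residual
Residual = 47.20 - 47.8397
Residual = -0.6397

The residual is negative, so the observed y = 47.20 sits below the regression line (the line overestimates it by 0.6397).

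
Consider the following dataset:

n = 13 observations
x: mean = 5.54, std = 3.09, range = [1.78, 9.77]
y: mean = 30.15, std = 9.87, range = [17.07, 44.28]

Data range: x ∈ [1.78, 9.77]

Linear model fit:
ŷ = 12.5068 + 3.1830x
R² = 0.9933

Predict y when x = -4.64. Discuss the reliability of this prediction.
The equation gives ŷ = -2.2623; however x = -4.64 is 6.42 units below the observed range, so this extrapolated value should not be trusted.

Prediction calculation:
ŷ = 12.5068 + 3.1830 × (-4.64)
ŷ = -2.2623

Reliability:
- Data range: x ∈ [1.78, 9.77]
- Prediction point: x = -4.64 is 6.42 units below the observed range → this is EXTRAPOLATION, not interpolation

Why that matters here:
- The linear relationship may not hold outside the observed range
- R² describes fit only over the sampled x values; it says nothing about behaviour beyond them
- Real relationships often flatten, saturate, or turn nonlinear at extremes

The R² = 0.9933 only validates the fit within [1.78, 9.77]; treat ŷ = -2.2623 with caution.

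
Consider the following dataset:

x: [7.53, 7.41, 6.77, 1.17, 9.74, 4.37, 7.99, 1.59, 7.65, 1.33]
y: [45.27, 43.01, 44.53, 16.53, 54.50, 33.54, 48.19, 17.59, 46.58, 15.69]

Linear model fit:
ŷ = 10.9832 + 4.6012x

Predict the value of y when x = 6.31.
ŷ = 40.0168

To predict y for x = 6.31, substitute into the regression equation:

ŷ = 10.9832 + 4.6012 × 6.31
ŷ = 10.9832 + 29.0336
ŷ = 40.0168

This is a point prediction; actual observations scatter around it by roughly the residual standard deviation.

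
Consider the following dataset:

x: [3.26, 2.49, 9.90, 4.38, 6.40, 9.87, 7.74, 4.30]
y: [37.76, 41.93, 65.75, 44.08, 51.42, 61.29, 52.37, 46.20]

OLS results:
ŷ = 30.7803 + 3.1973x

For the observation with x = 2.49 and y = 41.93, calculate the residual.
Residual = 3.1884

The residual is the difference between the actual value and the predicted value:

Residual = y - ŷ

Step 1: Calculate predicted value
ŷ = 30.7803 + 3.1973 × 2.49
ŷ = 38.7416

Step 2: Calculate residual
Residual = 41.93 - 38.7416
Residual = 3.1884

Interpretation: the model underestimates the actual value by 3.1884 at this point (positive residual → observation lies above the fitted line).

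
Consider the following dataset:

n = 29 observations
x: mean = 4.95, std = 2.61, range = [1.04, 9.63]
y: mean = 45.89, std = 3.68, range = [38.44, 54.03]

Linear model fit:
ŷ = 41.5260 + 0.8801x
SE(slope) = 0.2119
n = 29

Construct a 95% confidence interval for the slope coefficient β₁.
The 95% CI for β₁ is (0.4453, 1.3149)

Confidence interval for the slope:

The 95% CI for β₁ is: β̂₁ ± t*(α/2, n-2) × SE(β̂₁)

Step 1: Find critical t-value
- Confidence level = 0.95
- Degrees of freedom = n - 2 = 29 - 2 = 27
- t*(α/2, 27) = 2.0518

Step 2: Calculate margin of error
Margin = 2.0518 × 0.2119 = 0.4348

Step 3: Construct interval
CI = 0.8801 ± 0.4348
CI = (0.4453, 1.3149)

Interpretation: We are 95% confident that the true slope β₁ lies between 0.4453 and 1.3149.
Both endpoints are positive, so the data support a genuinely positive slope at this confidence level.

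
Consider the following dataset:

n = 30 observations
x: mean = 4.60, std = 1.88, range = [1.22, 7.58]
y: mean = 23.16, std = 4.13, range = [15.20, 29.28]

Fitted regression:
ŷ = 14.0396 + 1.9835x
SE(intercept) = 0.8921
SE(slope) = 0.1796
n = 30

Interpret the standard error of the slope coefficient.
SE(slope) = 0.1796 measures the uncertainty in the estimated slope. The coefficient is estimated precisely (SE/|β̂₁| = 9.1%).

SE(β̂₁) = s / √Sxx, where s is the residual standard deviation and Sxx = Σ(x − x̄)². It is the yardstick for how far β̂₁ = 1.9835 could plausibly be from the true slope.

Relative precision:
- SE / |β̂₁| = 0.1796 / 1.9835 = 9.1%
- Rule of thumb (under 20%: precise; 20% to under 50%: moderately precise; 50% or more: imprecise) → precise

Link to the t-test: t = β̂₁ / SE(β̂₁) = 1.9835 / 0.1796 = 11.0440, the statistic for H₀: β₁ = 0.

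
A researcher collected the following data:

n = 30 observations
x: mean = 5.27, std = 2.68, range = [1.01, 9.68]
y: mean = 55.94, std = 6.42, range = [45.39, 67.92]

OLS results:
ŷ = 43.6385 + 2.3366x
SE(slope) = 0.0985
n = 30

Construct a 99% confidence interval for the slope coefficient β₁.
The 99% CI for β₁ is (2.0644, 2.6088)

Confidence interval for the slope:

The 99% CI for β₁ is: β̂₁ ± t*(α/2, n-2) × SE(β̂₁)

Step 1: Find critical t-value
- Confidence level = 0.99
- Degrees of freedom = n - 2 = 30 - 2 = 28
- t*(α/2, 28) = 2.7633

Step 2: Calculate margin of error
Margin = 2.7633 × 0.0985 = 0.2722

Step 3: Construct interval
CI = 2.3366 ± 0.2722
CI = (2.0644, 2.6088)

Interpretation: each one-unit increase in x is associated with a change in mean y of between 2.0644 and 2.6088, with 99% confidence.
Since 0 is outside the interval, a two-sided test at α = 0.01 would reject H₀: β₁ = 0.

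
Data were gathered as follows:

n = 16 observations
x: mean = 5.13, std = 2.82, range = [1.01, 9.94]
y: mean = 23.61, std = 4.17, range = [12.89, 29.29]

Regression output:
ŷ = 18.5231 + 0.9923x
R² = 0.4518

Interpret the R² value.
R² = 0.4518 means 45.18% of the variation in y is explained by the linear relationship with x. This indicates a moderate fit.

R² (coefficient of determination) measures the proportion of variance in y explained by the regression model.

Here R² = 0.4518:
- Explained: 45.18% of the variation in y
- Unexplained (residual): 100% − 45.18% = 54.82%
- Rule of thumb (below 0.3 weak; 0.3 to below 0.7 moderate; 0.7 and above strong) → moderate

Note: R² never decreases when predictors are added, so it should not be used alone to compare models of different size.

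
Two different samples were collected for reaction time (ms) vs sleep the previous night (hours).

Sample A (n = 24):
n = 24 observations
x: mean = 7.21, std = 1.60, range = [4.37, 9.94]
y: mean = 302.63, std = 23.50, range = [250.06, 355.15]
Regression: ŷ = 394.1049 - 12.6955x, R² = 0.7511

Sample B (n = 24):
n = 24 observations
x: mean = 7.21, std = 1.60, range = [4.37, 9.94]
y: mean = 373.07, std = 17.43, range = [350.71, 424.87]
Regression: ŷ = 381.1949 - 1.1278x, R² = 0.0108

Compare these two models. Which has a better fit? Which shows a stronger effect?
Model A has the better fit (R² = 0.7511 vs 0.0108). Model A shows the stronger effect (|β₁| = 12.6955 vs 1.1278).

Model Comparison:

Fit — compare R²:
- Model A: R² = 0.7511 → 75.11% of variance in reaction time explained
- Model B: R² = 0.0108 → 1.08% of variance in reaction time explained
- 0.7511 > 0.0108 → Model A has the better fit

Strength of effect — compare |β₁|:
- Model A: β₁ = -12.6955 → predicted reaction time falls 12.6955 ms per additional hour of sleep
- Model B: β₁ = -1.1278 → predicted reaction time falls 1.1278 ms per additional hour of sleep
- |-12.6955| > |-1.1278| → Model A shows the stronger marginal effect

Note: R² measures how tightly points cluster around the line; β₁ measures how steep the line is — they answer different questions.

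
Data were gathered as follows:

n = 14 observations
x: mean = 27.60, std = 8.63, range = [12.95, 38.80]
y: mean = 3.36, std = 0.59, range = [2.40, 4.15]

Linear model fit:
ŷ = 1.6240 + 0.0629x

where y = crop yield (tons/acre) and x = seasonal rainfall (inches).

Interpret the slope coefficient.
For each additional inch of rainfall, predicted crop yield increases by approximately 0.0629 tons/acre.

The slope coefficient β₁ = 0.0629 represents the marginal effect of rainfall on crop yield.

Interpretation:
- Rainfall up by 1 inch → predicted crop yield increases by 0.0629 tons/acre
- The effect is assumed constant over the observed range of x (linearity)
- The sign (+) gives the direction; the magnitude 0.0629 gives the size of the effect per inch

(β₀ = 1.6240 is the fitted value at x = 0 and is not part of the slope interpretation.)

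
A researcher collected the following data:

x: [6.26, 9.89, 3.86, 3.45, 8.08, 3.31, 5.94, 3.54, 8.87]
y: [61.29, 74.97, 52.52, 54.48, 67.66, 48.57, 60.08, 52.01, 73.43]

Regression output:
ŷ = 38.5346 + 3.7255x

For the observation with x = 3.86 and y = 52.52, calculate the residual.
Residual = -0.3950

The residual is the difference between the actual value and the predicted value:

Residual = y - ŷ

Step 1: Calculate predicted value
ŷ = 38.5346 + 3.7255 × 3.86
ŷ = 52.9150

Step 2: Calculate residual
Residual = 52.52 - 52.9150
Residual = -0.3950

Interpretation: the model overestimates the actual value by 0.3950 at this point (negative residual → observation lies below the fitted line).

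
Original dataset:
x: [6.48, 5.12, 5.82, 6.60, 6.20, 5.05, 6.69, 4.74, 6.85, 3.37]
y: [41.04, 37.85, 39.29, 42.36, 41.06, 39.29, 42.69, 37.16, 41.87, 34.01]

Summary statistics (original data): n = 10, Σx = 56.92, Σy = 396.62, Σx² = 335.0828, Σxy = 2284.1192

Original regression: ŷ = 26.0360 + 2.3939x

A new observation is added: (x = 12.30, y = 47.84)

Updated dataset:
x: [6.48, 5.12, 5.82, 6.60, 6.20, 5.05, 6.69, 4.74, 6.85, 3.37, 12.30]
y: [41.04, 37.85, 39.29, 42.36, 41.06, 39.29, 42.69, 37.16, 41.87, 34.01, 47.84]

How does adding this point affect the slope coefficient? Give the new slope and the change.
Adding the point moves β₁ from 2.3939 to 1.4902, i.e. it decreases by 0.9037 (-37.8%).

x = 12.30 lies well outside the original x-range [3.37, 6.85] (x̄ ≈ 5.69), so this observation has high leverage and can move the slope substantially.

Step 1: Update the sums with the new point (n goes from 10 to 11)
Σx  = 56.92 + 12.30 = 69.22
Σy  = 396.62 + 47.84 = 444.46
Σx² = 335.0828 + 12.30² = 335.0828 + 151.2900 = 486.3728
Σxy = 2284.1192 + 12.30×47.84 = 2284.1192 + 588.4320 = 2872.5512

Step 2: Recompute the slope with b₁ = (nΣxy − ΣxΣy) / (nΣx² − (Σx)²)
Numerator   = 11×2872.5512 − 69.22×444.46 = 31598.0632 − 30765.5212 = 832.5420
Denominator = 11×486.3728 − 69.22² = 5350.1008 − 4791.4084 = 558.6924
b₁(new) = 832.5420 / 558.6924 = 1.4902

(Same formula on the original sums: (10×2284.1192 − 56.92×396.62) / (10×335.0828 − 56.92²) = 265.5816 / 110.9416 = 2.3939, matching the given fit.)

Step 3: Change in slope
Δβ₁ = 1.4902 − 2.3939 = -0.9037
Relative change = -0.9037 / 2.3939 × 100% = -37.8%
→ the slope decreases when the point is added.

Because the point sits below the extension of the original line at a high-leverage x, it tilts the fit down.
In practice: investigate whether it comes from the same population as the rest of the sample.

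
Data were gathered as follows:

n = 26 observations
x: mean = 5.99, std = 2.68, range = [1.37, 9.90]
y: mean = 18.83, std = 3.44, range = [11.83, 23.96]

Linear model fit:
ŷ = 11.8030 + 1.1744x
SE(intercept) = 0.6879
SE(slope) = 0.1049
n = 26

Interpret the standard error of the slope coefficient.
SE(slope) = 0.1049 measures the uncertainty in the estimated slope. The coefficient is estimated precisely (SE/|β̂₁| = 8.9%).

SE(β̂₁) = s / √Sxx, where s is the residual standard deviation and Sxx = Σ(x − x̄)². It is the yardstick for how far β̂₁ = 1.1744 could plausibly be from the true slope.

Relative precision:
- SE / |β̂₁| = 0.1049 / 1.1744 = 8.9%
- Rule of thumb (under 20%: precise; 20% to under 50%: moderately precise; 50% or more: imprecise) → precise

Link to the t-test: t = β̂₁ / SE(β̂₁) = 1.1744 / 0.1049 = 11.1954, the statistic for H₀: β₁ = 0.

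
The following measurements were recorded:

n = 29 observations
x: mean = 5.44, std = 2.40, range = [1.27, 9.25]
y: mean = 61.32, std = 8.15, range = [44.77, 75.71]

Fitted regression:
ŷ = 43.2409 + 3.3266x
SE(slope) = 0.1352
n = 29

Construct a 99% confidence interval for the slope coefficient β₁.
The 99% CI for β₁ is (2.9520, 3.7012)

Confidence interval for the slope:

The 99% CI for β₁ is: β̂₁ ± t*(α/2, n-2) × SE(β̂₁)

Step 1: Find critical t-value
- Confidence level = 0.99
- Degrees of freedom = n - 2 = 29 - 2 = 27
- t*(α/2, 27) = 2.7707

Step 2: Calculate margin of error
Margin = 2.7707 × 0.1352 = 0.3746

Step 3: Construct interval
CI = 3.3266 ± 0.3746
CI = (2.9520, 3.7012)

Interpretation: intervals built this way capture the true β₁ in 99% of repeated samples; here the plausible range for the per-unit effect of x on y is 2.9520 to 3.7012.
Since 0 is outside the interval, a two-sided test at α = 0.01 would reject H₀: β₁ = 0.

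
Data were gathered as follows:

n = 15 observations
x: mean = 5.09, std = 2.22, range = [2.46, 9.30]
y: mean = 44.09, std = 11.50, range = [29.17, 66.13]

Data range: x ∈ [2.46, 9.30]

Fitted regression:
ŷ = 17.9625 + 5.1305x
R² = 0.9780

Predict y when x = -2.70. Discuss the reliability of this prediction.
ŷ = 4.1102, but this is extrapolation (below the data range [2.46, 9.30]) and may be unreliable.

Prediction calculation:
ŷ = 17.9625 + 5.1305 × (-2.70)
ŷ = 4.1102

Reliability:
- Data range: x ∈ [2.46, 9.30]
- Prediction point: x = -2.70 is 5.16 units below the observed range → this is EXTRAPOLATION, not interpolation

Why that matters here:
- The standard error of prediction grows with (x − x̄)², and x = -2.70 is far from x̄ = 5.09
- R² describes fit only over the sampled x values; it says nothing about behaviour beyond them

The R² = 0.9780 only validates the fit within [2.46, 9.30]; treat ŷ = 4.1102 with caution.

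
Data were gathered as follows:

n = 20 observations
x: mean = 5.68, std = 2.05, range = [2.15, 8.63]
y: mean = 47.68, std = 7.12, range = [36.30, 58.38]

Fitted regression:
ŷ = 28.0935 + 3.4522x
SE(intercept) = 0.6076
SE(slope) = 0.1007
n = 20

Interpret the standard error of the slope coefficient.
SE(β̂₁) = 0.1007 is the estimated standard deviation of the slope estimate across repeated samples; relative to β̂₁ = 3.4522 that is 2.9%, a precise estimate.

SE(β̂₁) = s / √Sxx, where s is the residual standard deviation and Sxx = Σ(x − x̄)². It is the yardstick for how far β̂₁ = 3.4522 could plausibly be from the true slope.

Relative precision:
- SE / |β̂₁| = 0.1007 / 3.4522 = 2.9%
- Rule of thumb (under 20%: precise; 20% to under 50%: moderately precise; 50% or more: imprecise) → precise

Link to interval estimation: a confidence interval for β₁ is β̂₁ ± t* × 0.1007, so SE sets the half-width per unit of t*.

What drives SE(β̂₁): wider spread of x values → smaller SE; larger n (here n = 20) → smaller SE.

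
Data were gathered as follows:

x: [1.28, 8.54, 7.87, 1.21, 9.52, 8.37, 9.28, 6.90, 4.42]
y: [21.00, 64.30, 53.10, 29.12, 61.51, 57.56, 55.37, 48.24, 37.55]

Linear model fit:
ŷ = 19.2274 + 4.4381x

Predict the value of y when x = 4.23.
ŷ = 38.0006

To predict y for x = 4.23, substitute into the regression equation:

ŷ = 19.2274 + 4.4381 × 4.23
ŷ = 19.2274 + 18.7732
ŷ = 38.0006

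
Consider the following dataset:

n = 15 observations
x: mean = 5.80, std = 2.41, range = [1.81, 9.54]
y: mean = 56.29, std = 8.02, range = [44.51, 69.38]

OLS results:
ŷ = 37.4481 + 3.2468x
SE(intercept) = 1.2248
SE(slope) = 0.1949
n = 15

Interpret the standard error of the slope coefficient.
SE(β̂₁) = 0.1949 is the estimated standard deviation of the slope estimate across repeated samples; relative to β̂₁ = 3.2468 that is 6.0%, a precise estimate.

SE(β̂₁) = s / √Sxx, where s is the residual standard deviation and Sxx = Σ(x − x̄)². It is the yardstick for how far β̂₁ = 3.2468 could plausibly be from the true slope.

Relative precision:
- SE / |β̂₁| = 0.1949 / 3.2468 = 6.0%
- Rule of thumb (under 20%: precise; 20% to under 50%: moderately precise; 50% or more: imprecise) → precise

Link to interval estimation: a confidence interval for β₁ is β̂₁ ± t* × 0.1949, so SE sets the half-width per unit of t*.

What drives SE(β̂₁): larger n (here n = 15) → smaller SE.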